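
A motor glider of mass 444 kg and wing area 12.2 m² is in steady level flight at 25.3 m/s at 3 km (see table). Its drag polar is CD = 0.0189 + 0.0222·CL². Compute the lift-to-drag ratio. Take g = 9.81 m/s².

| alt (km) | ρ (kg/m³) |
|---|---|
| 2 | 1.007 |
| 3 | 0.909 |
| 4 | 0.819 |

L/D = 23.4

At 3 km, from the table: ρ = 0.909 kg/m³.
In steady level flight, lift balances weight: W = mg = 444 × 9.81 = 4355.6 N.
Dynamic pressure q = 0.5 × 0.909 × 25.3² = 290.9 Pa.
CL = W/(q·S) = 4355.6 / (290.9 × 12.2) = 1.227.
CD = 0.0189 + 0.0222 × 1.227² = 0.05233.
L/D = CL/CD = 1.227 / 0.05233 = 23.4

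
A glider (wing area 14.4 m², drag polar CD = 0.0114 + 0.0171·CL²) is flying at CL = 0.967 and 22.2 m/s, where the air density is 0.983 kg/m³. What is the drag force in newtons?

D = 95.5 N

CD = 0.0114 + 0.0171 × 0.967² = 0.02739
D = ½ρv²S·CD = ½ × 0.983 × 22.2² × 14.4 × 0.02739 = 95.5 N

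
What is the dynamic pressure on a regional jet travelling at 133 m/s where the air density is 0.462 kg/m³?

q = ½ρv² = ½ × 0.462 × 133² = 4090 Pa

q = 4090 Pa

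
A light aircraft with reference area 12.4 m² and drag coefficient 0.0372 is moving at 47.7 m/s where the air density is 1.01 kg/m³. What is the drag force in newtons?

D = 530 N

D = ½ρv²S·CD = ½ × 1.01 × 47.7² × 12.4 × 0.0372 = 530 N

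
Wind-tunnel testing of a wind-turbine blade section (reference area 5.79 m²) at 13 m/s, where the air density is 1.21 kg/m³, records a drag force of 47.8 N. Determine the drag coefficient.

CD = 0.0807

From D = ½ρv²S·CD, rearranging gives CD = 2D/(ρv²S).
CD = 2 × 47.8 / (1.21 × 13² × 5.79) = 0.0807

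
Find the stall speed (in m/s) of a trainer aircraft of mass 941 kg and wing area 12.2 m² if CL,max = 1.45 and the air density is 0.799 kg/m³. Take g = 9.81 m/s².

At stall, lift equals weight: L = W = m·g = 941 × 9.81 = 9231 N.
V_stall = √(2W/(ρ·S·CL,max)) = √(2 × 9231 / (0.799 × 12.2 × 1.45))
V_stall = √1306 = 36.1 m/s

V_stall = 36.1 m/s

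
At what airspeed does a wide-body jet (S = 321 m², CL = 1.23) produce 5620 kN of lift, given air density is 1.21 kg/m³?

v = 153 m/s

L = ½ρv²S·CL ⇒ v = √(2L/(ρ·S·CL))
v = √(2 × 5.62×10^6 / (1.21 × 321 × 1.23)) = √23530 = 153 m/s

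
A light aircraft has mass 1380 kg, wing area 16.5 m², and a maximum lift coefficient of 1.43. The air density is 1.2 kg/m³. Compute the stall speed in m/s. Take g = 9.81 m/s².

At stall, lift equals weight: L = W = m·g = 1380 × 9.81 = 13540 N.
From L = ½ρV²S·CL,max = W: V_stall = √(2W/(ρSCL,max)) = √(2·13540/(1.2·16.5·1.43))
V_stall = √956.3 = 30.9 m/s

V_stall = 30.9 m/s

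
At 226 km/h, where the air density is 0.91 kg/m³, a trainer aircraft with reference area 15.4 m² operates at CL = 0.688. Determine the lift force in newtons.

L = 19000 N

Convert speed: v = 226 km/h ÷ 3.6 = 62.78 m/s.
Dynamic pressure q = ½ρv² = ½ × 0.91 × 62.78² = 1793 Pa.
L = q·S·CL = 1793 × 15.4 × 0.688 = 19000 N ≈ 19 kN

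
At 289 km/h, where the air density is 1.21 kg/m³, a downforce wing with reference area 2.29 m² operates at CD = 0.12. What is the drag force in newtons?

Convert speed: v = 289 km/h ÷ 3.6 = 80.28 m/s.
D = ½ρv²S·CD = ½ × 1.21 × 80.28² × 2.29 × 0.12 = 1070 N

D = 1070 N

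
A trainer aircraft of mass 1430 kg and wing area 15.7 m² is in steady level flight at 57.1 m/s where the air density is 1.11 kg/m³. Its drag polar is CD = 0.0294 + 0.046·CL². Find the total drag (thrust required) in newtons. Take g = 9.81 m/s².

D = 1150 N

Weight W = mg = 1430 × 9.81 = 14028 N; in level flight L = W.
Dynamic pressure q = 0.5 × 1.11 × 57.1² = 1810 Pa.
Required CL = L/(qS) = 14028/(1810·15.7) = 0.4938.
CD = 0.0294 + 0.046 × 0.4938² = 0.04062.
D = q·S·CD = 1810 × 15.7 × 0.04062 = 1154 N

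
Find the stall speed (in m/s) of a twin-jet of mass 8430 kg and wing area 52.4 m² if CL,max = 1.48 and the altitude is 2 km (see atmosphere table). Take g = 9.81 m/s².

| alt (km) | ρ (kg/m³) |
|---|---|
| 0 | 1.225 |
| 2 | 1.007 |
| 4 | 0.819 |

At 2 km, from the table: ρ = 1.007 kg/m³.
At stall, lift equals weight: L = W = m·g = 8430 × 9.81 = 82700 N.
V_stall = √(2W/(ρ·S·CL,max)) = √(2 × 82700 / (1.007 × 52.4 × 1.48))
V_stall = √2118 = 46 m/s

V_stall = 46 m/s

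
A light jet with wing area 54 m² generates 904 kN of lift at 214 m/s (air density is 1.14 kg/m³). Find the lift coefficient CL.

From L = ½ρv²S·CL, rearranging gives CL = 2L/(ρv²S).
CL = 2 × 9.04×10^5 / (1.14 × 214² × 54) = 0.641

CL = 0.641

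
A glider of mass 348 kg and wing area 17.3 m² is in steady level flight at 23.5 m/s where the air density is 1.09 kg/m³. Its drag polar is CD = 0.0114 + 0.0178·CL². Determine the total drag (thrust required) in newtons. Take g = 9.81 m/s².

D = 99.2 N

Weight W = mg = 348 × 9.81 = 3413.9 N; in level flight L = W.
q = ½ρv² = ½ × 1.09 × 23.5² = 301 Pa.
CL = W/(q·S) = 3413.9 / (301 × 17.3) = 0.6556.
CD = 0.0114 + 0.0178 × 0.6556² = 0.01905.
D = q·S·CD = 301 × 17.3 × 0.01905 = 99.2 N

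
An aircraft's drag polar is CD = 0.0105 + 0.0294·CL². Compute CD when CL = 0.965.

CD = 0.0379

CD = 0.0105 + 0.0294 × 0.965² = 0.0105 + 0.02738 = 0.0379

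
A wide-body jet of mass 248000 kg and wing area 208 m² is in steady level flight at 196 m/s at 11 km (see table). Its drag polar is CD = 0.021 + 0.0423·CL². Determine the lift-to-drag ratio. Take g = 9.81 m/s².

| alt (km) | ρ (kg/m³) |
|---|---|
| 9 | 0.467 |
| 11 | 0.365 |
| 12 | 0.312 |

L/D = 12

At 11 km, from the table: ρ = 0.365 kg/m³.
In steady level flight, lift balances weight: W = mg = 248000 × 9.81 = 2.4329×10^6 N.
Dynamic pressure q = 0.5 × 0.365 × 196² = 7011 Pa.
CL = 2W/(ρv²S) = 2×2.4329×10^6/(0.365×196²×208) = 1.668.
CD = 0.021 + 0.0423 × 1.668² = 0.1387.
L/D = CL/CD = 1.668 / 0.1387 = 12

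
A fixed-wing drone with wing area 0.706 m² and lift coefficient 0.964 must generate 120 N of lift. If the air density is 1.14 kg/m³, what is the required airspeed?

L = ½ρv²S·CL ⇒ v = √(2L/(ρ·S·CL))
v = √(2 × 120 / (1.14 × 0.706 × 0.964)) = √309.3 = 17.6 m/s

v = 17.6 m/s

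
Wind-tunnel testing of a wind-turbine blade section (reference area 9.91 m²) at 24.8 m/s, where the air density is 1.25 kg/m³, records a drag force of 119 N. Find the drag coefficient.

From D = ½ρv²S·CD, rearranging gives CD = 2D/(ρv²S).
CD = 2 × 119 / (1.25 × 24.8² × 9.91) = 0.0312

CD = 0.0312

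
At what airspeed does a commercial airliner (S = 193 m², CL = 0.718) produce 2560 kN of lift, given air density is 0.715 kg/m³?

v = 227 m/s

L = ½ρv²S·CL ⇒ v = √(2L/(ρ·S·CL))
v = √(2 × 2.56×10^6 / (0.715 × 193 × 0.718)) = √51680 = 227 m/s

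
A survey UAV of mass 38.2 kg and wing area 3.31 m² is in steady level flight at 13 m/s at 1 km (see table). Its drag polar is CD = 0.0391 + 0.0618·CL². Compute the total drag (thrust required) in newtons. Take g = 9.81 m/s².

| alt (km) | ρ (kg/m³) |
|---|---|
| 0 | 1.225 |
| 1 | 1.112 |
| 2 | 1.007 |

At 1 km, from the table: ρ = 1.112 kg/m³.
Weight W = mg = 38.2 × 9.81 = 374.74 N; in level flight L = W.
q = ½ρv² = ½ × 1.112 × 13² = 93.96 Pa.
CL = W/(q·S) = 374.74 / (93.96 × 3.31) = 1.205.
CD = 0.0391 + 0.0618 × 1.205² = 0.1288.
D = q·S·CD = 93.96 × 3.31 × 0.1288 = 40.06 N

D = 40.1 N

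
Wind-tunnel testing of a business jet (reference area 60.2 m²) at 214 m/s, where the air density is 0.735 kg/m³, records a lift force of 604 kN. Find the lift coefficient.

From L = ½ρv²S·CL, rearranging gives CL = 2L/(ρv²S).
CL = 2 × 6.04×10^5 / (0.735 × 214² × 60.2) = 0.596

CL = 0.596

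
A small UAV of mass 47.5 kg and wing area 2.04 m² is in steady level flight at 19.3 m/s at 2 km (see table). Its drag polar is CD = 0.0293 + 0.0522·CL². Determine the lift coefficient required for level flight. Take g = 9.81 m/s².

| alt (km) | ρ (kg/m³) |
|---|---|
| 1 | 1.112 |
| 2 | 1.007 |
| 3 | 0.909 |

CL = 1.22

At 2 km, from the table: ρ = 1.007 kg/m³.
Weight W = mg = 47.5 × 9.81 = 465.98 N; in level flight L = W.
Dynamic pressure q = 0.5 × 1.007 × 19.3² = 187.5 Pa.
CL = W/(q·S) = 465.98 / (187.5 × 2.04) = 1.218.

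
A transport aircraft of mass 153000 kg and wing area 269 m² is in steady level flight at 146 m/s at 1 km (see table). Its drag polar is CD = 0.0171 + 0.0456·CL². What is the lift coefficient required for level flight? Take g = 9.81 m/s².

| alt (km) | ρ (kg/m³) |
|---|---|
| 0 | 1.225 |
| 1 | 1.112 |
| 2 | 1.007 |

At 1 km, from the table: ρ = 1.112 kg/m³.
Weight W = mg = 153000 × 9.81 = 1.5009×10^6 N; in level flight L = W.
q = ½ρv² = ½ × 1.112 × 146² = 11850 Pa.
CL = W/(q·S) = 1.5009×10^6 / (11850 × 269) = 0.4708.

CL = 0.471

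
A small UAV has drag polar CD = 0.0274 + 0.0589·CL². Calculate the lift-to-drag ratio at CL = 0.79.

L/D = 12.3

CD = 0.0274 + 0.0589 × 0.79² = 0.06416
L/D = CL/CD = 0.79 / 0.06416 = 12.3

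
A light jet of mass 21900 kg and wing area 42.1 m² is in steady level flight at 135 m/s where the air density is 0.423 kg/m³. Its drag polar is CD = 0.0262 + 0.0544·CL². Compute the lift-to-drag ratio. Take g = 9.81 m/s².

L/D = 10.9

Level flight ⇒ L = W = m·g = 21900 × 9.81 = 2.1484×10^5 N.
Dynamic pressure q = 0.5 × 0.423 × 135² = 3855 Pa.
CL = 2W/(ρv²S) = 2×2.1484×10^5/(0.423×135²×42.1) = 1.324.
CD = 0.0262 + 0.0544 × 1.324² = 0.1215.
L/D = CL/CD = 1.324 / 0.1215 = 10.9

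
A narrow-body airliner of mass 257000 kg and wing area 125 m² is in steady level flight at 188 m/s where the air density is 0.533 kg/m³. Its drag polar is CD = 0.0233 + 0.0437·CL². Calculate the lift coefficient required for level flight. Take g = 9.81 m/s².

Weight W = mg = 257000 × 9.81 = 2.5212×10^6 N; in level flight L = W.
q = ½ρv² = ½ × 0.533 × 188² = 9419 Pa.
CL = W/(q·S) = 2.5212×10^6 / (9419 × 125) = 2.141.

CL = 2.14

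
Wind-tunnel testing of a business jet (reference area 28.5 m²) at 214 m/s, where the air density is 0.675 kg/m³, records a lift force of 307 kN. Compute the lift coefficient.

CL = 0.697

From L = ½ρv²S·CL, rearranging gives CL = 2L/(ρv²S).
CL = 2 × 3.07×10^5 / (0.675 × 214² × 28.5) = 0.697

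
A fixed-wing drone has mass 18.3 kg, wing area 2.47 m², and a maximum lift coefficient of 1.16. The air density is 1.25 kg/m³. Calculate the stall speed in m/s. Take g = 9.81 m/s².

V_stall = 10 m/s

At stall, lift equals weight: L = W = m·g = 18.3 × 9.81 = 179.5 N.
From L = ½ρV²S·CL,max = W: V_stall = √(2W/(ρSCL,max)) = √(2·179.5/(1.25·2.47·1.16))
V_stall = √100.3 = 10 m/s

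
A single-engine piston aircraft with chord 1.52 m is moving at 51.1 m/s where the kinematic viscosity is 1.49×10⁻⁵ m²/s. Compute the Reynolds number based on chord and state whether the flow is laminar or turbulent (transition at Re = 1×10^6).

Re = 5.21×10^6 (turbulent)

Re = v·c/ν = 51.1 × 1.52 / (1.49×10⁻⁵) = 5.21×10^6
Since 5.21×10^6 > 1×10^6, the flow is turbulent.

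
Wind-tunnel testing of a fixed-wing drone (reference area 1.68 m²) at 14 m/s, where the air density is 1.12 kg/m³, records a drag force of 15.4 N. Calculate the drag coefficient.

From D = ½ρv²S·CD, rearranging gives CD = 2D/(ρv²S).
CD = 2 × 15.4 / (1.12 × 14² × 1.68) = 0.0835

CD = 0.0835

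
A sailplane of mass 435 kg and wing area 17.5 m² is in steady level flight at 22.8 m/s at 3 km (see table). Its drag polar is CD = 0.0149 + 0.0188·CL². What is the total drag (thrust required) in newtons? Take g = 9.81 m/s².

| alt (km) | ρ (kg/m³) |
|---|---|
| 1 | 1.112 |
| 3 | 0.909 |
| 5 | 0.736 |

D = 144 N

At 3 km, from the table: ρ = 0.909 kg/m³.
Weight W = mg = 435 × 9.81 = 4267.4 N; in level flight L = W.
q = ½ρv² = ½ × 0.909 × 22.8² = 236.3 Pa.
Required CL = L/(qS) = 4267.4/(236.3·17.5) = 1.032.
CD = 0.0149 + 0.0188 × 1.032² = 0.03493.
D = q·S·CD = 236.3 × 17.5 × 0.03493 = 144.4 N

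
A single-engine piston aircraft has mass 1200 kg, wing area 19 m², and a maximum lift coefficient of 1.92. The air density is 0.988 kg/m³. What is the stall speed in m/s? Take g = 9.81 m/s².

V_stall = 25.6 m/s

Weight W = mg = 1200 × 9.81 = 11770 N.
From L = ½ρV²S·CL,max = W: V_stall = √(2W/(ρSCL,max)) = √(2·11770/(0.988·19·1.92))
V_stall = √653.2 = 25.6 m/s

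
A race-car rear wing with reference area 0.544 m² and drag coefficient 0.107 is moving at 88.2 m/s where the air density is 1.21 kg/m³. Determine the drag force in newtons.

D = 274 N

D = ½ρv²S·CD = ½ × 1.21 × 88.2² × 0.544 × 0.107 = 274 N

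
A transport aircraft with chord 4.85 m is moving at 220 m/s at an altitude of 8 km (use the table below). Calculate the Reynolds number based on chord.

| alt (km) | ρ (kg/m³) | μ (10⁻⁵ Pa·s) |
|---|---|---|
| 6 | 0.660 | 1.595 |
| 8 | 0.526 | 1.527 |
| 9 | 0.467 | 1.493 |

At 8 km, from the table: ρ = 0.526 kg/m³, μ = 1.527×10⁻⁵ Pa·s.
Re = ρ·v·c/μ = 0.526 × 220 × 4.85 / (1.527×10⁻⁵) = 3.68×10^7

Re = 3.68×10^7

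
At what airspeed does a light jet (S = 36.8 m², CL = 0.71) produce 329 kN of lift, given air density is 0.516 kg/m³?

v = 221 m/s

L = ½ρv²S·CL ⇒ v = √(2L/(ρ·S·CL))
v = √(2 × 3.29×10^5 / (0.516 × 36.8 × 0.71)) = √48810 = 221 m/s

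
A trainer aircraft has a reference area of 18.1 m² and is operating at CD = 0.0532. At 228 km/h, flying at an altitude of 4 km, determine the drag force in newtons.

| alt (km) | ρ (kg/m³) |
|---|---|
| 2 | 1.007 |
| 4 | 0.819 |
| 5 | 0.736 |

D = 1580 N

At 4 km, from the table: ρ = 0.819 kg/m³.
Convert speed: v = 228 km/h ÷ 3.6 = 63.33 m/s.
Dynamic pressure q = ½ρv² = ½ × 0.819 × 63.33² = 1643 Pa.
D = q·S·CD = 1643 × 18.1 × 0.0532 = 1580 N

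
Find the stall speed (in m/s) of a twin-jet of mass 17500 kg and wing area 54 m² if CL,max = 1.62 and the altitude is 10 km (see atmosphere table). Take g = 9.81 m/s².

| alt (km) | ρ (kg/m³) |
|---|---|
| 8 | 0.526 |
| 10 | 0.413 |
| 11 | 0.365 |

At 10 km, from the table: ρ = 0.413 kg/m³.
Stall occurs when L = W at CL,max. W = mg = 17500 × 9.81 = 1.717×10^5 N.
V_stall = √(2W/(ρ·S·CL,max)) = √(2 × 1.717×10^5 / (0.413 × 54 × 1.62))
V_stall = √9503 = 97.5 m/s

V_stall = 97.5 m/s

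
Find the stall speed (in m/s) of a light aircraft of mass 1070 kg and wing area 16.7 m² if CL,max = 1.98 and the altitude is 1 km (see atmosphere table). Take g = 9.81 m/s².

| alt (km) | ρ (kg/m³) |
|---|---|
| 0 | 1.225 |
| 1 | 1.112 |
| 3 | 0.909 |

V_stall = 23.9 m/s

At 1 km, from the table: ρ = 1.112 kg/m³.
Weight W = mg = 1070 × 9.81 = 10500 N.
V_stall = √(2W/(ρ·S·CL,max)) = √(2 × 10500 / (1.112 × 16.7 × 1.98))
V_stall = √570.9 = 23.9 m/s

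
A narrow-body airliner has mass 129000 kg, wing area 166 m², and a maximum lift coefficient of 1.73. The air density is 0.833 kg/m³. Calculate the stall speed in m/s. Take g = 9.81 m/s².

At stall, lift equals weight: L = W = m·g = 129000 × 9.81 = 1.265×10^6 N.
From L = ½ρV²S·CL,max = W: V_stall = √(2W/(ρSCL,max)) = √(2·1.265×10^6/(0.833·166·1.73))
V_stall = √10580 = 103 m/s

V_stall = 103 m/s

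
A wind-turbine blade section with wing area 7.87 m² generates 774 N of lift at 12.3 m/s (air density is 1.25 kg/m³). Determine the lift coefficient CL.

From L = ½ρv²S·CL, rearranging gives CL = 2L/(ρv²S).
CL = 2 × 774 / (1.25 × 12.3² × 7.87) = 1.04

CL = 1.04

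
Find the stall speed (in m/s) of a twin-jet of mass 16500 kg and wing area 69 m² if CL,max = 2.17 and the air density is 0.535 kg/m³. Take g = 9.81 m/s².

V_stall = 63.6 m/s

Stall occurs when L = W at CL,max. W = mg = 16500 × 9.81 = 1.619×10^5 N.
V_stall = √(2W/(ρ·S·CL,max)) = √(2 × 1.619×10^5 / (0.535 × 69 × 2.17))
V_stall = √4041 = 63.6 m/s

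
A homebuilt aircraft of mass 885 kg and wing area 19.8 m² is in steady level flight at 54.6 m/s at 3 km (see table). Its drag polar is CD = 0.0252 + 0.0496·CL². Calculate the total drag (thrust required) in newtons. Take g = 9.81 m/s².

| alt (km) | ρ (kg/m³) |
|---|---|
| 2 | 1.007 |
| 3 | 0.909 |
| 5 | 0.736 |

At 3 km, from the table: ρ = 0.909 kg/m³.
Level flight ⇒ L = W = m·g = 885 × 9.81 = 8681.9 N.
q = ½ρv² = ½ × 0.909 × 54.6² = 1355 Pa.
Required CL = L/(qS) = 8681.9/(1355·19.8) = 0.3236.
CD = 0.0252 + 0.0496 × 0.3236² = 0.03039.
D = q·S·CD = 1355 × 19.8 × 0.03039 = 815.4 N

D = 815 N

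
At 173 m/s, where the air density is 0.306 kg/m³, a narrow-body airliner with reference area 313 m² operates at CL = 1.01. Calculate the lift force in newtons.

L = 1.45×10^6 N

L = ½ρv²S·CL = ½ × 0.306 × 173² × 313 × 1.01 = 1.45×10^6 N ≈ 1450 kN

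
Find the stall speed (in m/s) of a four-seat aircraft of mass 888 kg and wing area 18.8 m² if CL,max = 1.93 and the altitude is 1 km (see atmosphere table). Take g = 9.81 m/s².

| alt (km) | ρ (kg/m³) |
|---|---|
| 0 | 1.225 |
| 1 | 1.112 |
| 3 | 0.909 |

At 1 km, from the table: ρ = 1.112 kg/m³.
Weight W = mg = 888 × 9.81 = 8711 N.
From L = ½ρV²S·CL,max = W: V_stall = √(2W/(ρSCL,max)) = √(2·8711/(1.112·18.8·1.93))
V_stall = √431.8 = 20.8 m/s

V_stall = 20.8 m/s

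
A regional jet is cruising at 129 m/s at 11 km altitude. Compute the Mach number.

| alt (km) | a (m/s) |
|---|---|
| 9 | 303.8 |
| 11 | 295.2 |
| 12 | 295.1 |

At 11 km, from the table: a = 295.2 m/s.
M = v/a = 129 / 295.2 = 0.437

M = 0.437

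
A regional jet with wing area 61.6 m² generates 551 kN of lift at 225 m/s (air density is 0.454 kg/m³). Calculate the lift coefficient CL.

CL = 0.778

From L = ½ρv²S·CL, rearranging gives CL = 2L/(ρv²S).
CL = 2 × 5.51×10^5 / (0.454 × 225² × 61.6) = 0.778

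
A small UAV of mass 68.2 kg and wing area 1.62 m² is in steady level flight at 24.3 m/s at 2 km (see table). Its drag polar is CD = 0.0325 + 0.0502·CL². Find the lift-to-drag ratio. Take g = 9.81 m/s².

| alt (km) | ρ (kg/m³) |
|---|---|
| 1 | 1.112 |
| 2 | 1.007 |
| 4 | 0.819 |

L/D = 10.7

At 2 km, from the table: ρ = 1.007 kg/m³.
In steady level flight, lift balances weight: W = mg = 68.2 × 9.81 = 669.04 N.
Dynamic pressure q = 0.5 × 1.007 × 24.3² = 297.3 Pa.
Required CL = L/(qS) = 669.04/(297.3·1.62) = 1.389.
CD = 0.0325 + 0.0502 × 1.389² = 0.1294.
L/D = CL/CD = 1.389 / 0.1294 = 10.7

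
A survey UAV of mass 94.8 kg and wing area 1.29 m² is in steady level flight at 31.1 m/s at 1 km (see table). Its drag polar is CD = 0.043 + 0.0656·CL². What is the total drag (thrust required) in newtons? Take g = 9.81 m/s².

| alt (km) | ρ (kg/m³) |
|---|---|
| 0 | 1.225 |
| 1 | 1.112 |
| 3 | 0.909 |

D = 112 N

At 1 km, from the table: ρ = 1.112 kg/m³.
Weight W = mg = 94.8 × 9.81 = 929.99 N; in level flight L = W.
q = ½ρv² = ½ × 1.112 × 31.1² = 537.8 Pa.
CL = 2W/(ρv²S) = 2×929.99/(1.112×31.1²×1.29) = 1.341.
CD = 0.043 + 0.0656 × 1.341² = 0.1609.
D = q·S·CD = 537.8 × 1.29 × 0.1609 = 111.6 N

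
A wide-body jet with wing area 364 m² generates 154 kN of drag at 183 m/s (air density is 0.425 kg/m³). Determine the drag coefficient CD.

CD = 0.0595

From D = ½ρv²S·CD, rearranging gives CD = 2D/(ρv²S).
CD = 2 × 1.54×10^5 / (0.425 × 183² × 364) = 0.0595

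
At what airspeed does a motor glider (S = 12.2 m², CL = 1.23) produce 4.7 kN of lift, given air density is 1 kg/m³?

L = ½ρv²S·CL ⇒ v = √(2L/(ρ·S·CL))
v = √(2 × 4700 / (1 × 12.2 × 1.23)) = √626.4 = 25 m/s

v = 25 m/s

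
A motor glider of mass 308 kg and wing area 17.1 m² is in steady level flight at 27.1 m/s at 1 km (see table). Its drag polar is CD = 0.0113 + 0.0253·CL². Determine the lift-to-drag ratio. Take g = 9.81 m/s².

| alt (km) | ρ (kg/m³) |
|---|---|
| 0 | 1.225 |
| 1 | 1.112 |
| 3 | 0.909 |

L/D = 27

At 1 km, from the table: ρ = 1.112 kg/m³.
Weight W = mg = 308 × 9.81 = 3021.5 N; in level flight L = W.
Dynamic pressure q = 0.5 × 1.112 × 27.1² = 408.3 Pa.
CL = 2W/(ρv²S) = 2×3021.5/(1.112×27.1²×17.1) = 0.4327.
CD = 0.0113 + 0.0253 × 0.4327² = 0.01604.
L/D = CL/CD = 0.4327 / 0.01604 = 27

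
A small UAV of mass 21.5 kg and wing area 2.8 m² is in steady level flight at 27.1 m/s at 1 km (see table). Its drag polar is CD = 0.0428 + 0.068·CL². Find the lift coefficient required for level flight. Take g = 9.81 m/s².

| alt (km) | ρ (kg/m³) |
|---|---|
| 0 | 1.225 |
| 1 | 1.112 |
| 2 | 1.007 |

At 1 km, from the table: ρ = 1.112 kg/m³.
Weight W = mg = 21.5 × 9.81 = 210.92 N; in level flight L = W.
q = ½ρv² = ½ × 1.112 × 27.1² = 408.3 Pa.
CL = 2W/(ρv²S) = 2×210.92/(1.112×27.1²×2.8) = 0.1845.

CL = 0.184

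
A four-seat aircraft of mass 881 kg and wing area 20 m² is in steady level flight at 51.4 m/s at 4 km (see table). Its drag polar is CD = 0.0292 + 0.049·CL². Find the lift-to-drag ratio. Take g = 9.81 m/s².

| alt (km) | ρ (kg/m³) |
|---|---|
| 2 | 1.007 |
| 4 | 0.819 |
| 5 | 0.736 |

L/D = 10.8

At 4 km, from the table: ρ = 0.819 kg/m³.
Weight W = mg = 881 × 9.81 = 8642.6 N; in level flight L = W.
Dynamic pressure q = 0.5 × 0.819 × 51.4² = 1082 Pa.
Required CL = L/(qS) = 8642.6/(1082·20) = 0.3994.
CD = 0.0292 + 0.049 × 0.3994² = 0.03702.
L/D = CL/CD = 0.3994 / 0.03702 = 10.8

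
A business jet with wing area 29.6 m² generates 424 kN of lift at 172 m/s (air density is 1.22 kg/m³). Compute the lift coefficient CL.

From L = ½ρv²S·CL, rearranging gives CL = 2L/(ρv²S).
CL = 2 × 4.24×10^5 / (1.22 × 172² × 29.6) = 0.794

CL = 0.794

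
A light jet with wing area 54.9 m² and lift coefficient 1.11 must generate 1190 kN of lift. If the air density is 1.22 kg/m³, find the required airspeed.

L = ½ρv²S·CL ⇒ v = √(2L/(ρ·S·CL))
v = √(2 × 1.19×10^6 / (1.22 × 54.9 × 1.11)) = √32010 = 179 m/s

v = 179 m/s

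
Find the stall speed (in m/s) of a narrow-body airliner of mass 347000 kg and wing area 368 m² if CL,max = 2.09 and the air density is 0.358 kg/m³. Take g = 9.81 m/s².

At stall, lift equals weight: L = W = m·g = 347000 × 9.81 = 3.404×10^6 N.
From L = ½ρV²S·CL,max = W: V_stall = √(2W/(ρSCL,max)) = √(2·3.404×10^6/(0.358·368·2.09))
V_stall = √24730 = 157 m/s

V_stall = 157 m/s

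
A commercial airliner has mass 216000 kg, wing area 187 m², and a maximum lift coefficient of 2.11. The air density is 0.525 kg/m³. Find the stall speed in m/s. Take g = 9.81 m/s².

V_stall = 143 m/s

At stall, lift equals weight: L = W = m·g = 216000 × 9.81 = 2.119×10^6 N.
From L = ½ρV²S·CL,max = W: V_stall = √(2W/(ρSCL,max)) = √(2·2.119×10^6/(0.525·187·2.11))
V_stall = √20460 = 143 m/s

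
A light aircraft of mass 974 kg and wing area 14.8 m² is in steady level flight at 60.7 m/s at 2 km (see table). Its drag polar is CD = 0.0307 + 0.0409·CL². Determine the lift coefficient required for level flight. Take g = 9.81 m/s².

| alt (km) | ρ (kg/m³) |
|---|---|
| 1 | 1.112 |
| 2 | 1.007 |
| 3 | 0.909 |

At 2 km, from the table: ρ = 1.007 kg/m³.
Weight W = mg = 974 × 9.81 = 9554.9 N; in level flight L = W.
Dynamic pressure q = 0.5 × 1.007 × 60.7² = 1855 Pa.
CL = W/(q·S) = 9554.9 / (1855 × 14.8) = 0.348.

CL = 0.348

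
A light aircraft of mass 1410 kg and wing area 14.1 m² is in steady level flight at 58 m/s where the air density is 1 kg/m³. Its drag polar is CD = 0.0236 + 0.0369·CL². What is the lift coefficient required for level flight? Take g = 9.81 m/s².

CL = 0.583

Weight W = mg = 1410 × 9.81 = 13832 N; in level flight L = W.
q = ½ρv² = ½ × 1 × 58² = 1682 Pa.
CL = W/(q·S) = 13832 / (1682 × 14.1) = 0.5832.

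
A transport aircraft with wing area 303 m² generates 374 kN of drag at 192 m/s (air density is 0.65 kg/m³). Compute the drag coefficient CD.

CD = 0.103

From D = ½ρv²S·CD, rearranging gives CD = 2D/(ρv²S).
CD = 2 × 3.74×10^5 / (0.65 × 192² × 303) = 0.103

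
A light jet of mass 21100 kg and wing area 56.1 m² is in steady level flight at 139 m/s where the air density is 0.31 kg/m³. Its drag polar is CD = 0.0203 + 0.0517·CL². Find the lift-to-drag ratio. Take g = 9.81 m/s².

L/D = 12.5

Weight W = mg = 21100 × 9.81 = 2.0699×10^5 N; in level flight L = W.
q = ½ρv² = ½ × 0.31 × 139² = 2995 Pa.
CL = 2W/(ρv²S) = 2×2.0699×10^5/(0.31×139²×56.1) = 1.232.
CD = 0.0203 + 0.0517 × 1.232² = 0.09878.
L/D = CL/CD = 1.232 / 0.09878 = 12.5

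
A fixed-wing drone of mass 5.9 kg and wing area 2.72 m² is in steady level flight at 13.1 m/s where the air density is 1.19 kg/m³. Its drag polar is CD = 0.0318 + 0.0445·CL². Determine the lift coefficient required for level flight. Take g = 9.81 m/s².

CL = 0.208

Level flight ⇒ L = W = m·g = 5.9 × 9.81 = 57.879 N.
Dynamic pressure q = 0.5 × 1.19 × 13.1² = 102.1 Pa.
Required CL = L/(qS) = 57.879/(102.1·2.72) = 0.2084.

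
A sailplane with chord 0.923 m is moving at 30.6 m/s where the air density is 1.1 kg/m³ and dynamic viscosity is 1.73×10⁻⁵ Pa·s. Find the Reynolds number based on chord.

Re = ρ·v·c/μ = 1.1 × 30.6 × 0.923 / (1.73×10⁻⁵) = 1.8×10^6

Re = 1.8×10^6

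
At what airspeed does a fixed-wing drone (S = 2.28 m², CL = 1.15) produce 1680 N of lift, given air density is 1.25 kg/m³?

v = 32 m/s

L = ½ρv²S·CL ⇒ v = √(2L/(ρ·S·CL))
v = √(2 × 1680 / (1.25 × 2.28 × 1.15)) = √1025 = 32 m/s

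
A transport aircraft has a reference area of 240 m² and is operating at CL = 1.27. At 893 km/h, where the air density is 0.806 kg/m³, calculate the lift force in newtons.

L = 7.56×10^6 N

Convert speed: v = 893 km/h ÷ 3.6 = 248.1 m/s.
L = ½ρv²S·CL = ½ × 0.806 × 248.1² × 240 × 1.27 = 7.56×10^6 N ≈ 7560 kN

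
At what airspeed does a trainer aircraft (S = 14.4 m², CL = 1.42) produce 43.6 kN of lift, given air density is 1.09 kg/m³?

L = ½ρv²S·CL ⇒ v = √(2L/(ρ·S·CL))
v = √(2 × 43600 / (1.09 × 14.4 × 1.42)) = √3912 = 62.5 m/s

v = 62.5 m/s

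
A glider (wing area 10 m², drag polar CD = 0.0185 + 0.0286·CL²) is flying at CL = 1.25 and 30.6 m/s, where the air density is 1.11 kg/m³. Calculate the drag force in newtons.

CD = 0.0185 + 0.0286 × 1.25² = 0.06319
D = ½ρv²S·CD = ½ × 1.11 × 30.6² × 10 × 0.06319 = 328 N

D = 328 N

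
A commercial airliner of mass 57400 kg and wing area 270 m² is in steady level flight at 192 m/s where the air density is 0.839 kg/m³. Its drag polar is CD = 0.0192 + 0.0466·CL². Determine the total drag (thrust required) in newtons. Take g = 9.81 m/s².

D = 83700 N

In steady level flight, lift balances weight: W = mg = 57400 × 9.81 = 5.6309×10^5 N.
Dynamic pressure q = 0.5 × 0.839 × 192² = 15460 Pa.
Required CL = L/(qS) = 5.6309×10^5/(15460·270) = 0.1349.
CD = 0.0192 + 0.0466 × 0.1349² = 0.02005.
D = q·S·CD = 15460 × 270 × 0.02005 = 83710 N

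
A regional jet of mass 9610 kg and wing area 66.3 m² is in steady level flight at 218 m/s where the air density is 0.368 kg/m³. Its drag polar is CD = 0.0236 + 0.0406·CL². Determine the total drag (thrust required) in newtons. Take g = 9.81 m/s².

In steady level flight, lift balances weight: W = mg = 9610 × 9.81 = 94274 N.
q = ½ρv² = ½ × 0.368 × 218² = 8744 Pa.
CL = 2W/(ρv²S) = 2×94274/(0.368×218²×66.3) = 0.1626.
CD = 0.0236 + 0.0406 × 0.1626² = 0.02467.
D = q·S·CD = 8744 × 66.3 × 0.02467 = 14300 N

D = 14300 N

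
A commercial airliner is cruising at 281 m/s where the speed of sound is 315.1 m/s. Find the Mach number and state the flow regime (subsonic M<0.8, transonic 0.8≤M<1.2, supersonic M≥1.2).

M = 0.892 (transonic)

M = v/a = 281 / 315.1 = 0.892
M = 0.892 → transonic.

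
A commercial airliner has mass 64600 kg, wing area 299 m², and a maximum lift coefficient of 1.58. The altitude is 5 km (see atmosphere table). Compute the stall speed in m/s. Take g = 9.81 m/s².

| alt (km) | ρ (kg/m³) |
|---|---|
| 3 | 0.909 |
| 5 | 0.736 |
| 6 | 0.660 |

At 5 km, from the table: ρ = 0.736 kg/m³.
Stall occurs when L = W at CL,max. W = mg = 64600 × 9.81 = 6.337×10^5 N.
V_stall = √(2W/(ρ·S·CL,max)) = √(2 × 6.337×10^5 / (0.736 × 299 × 1.58))
V_stall = √3645 = 60.4 m/s

V_stall = 60.4 m/s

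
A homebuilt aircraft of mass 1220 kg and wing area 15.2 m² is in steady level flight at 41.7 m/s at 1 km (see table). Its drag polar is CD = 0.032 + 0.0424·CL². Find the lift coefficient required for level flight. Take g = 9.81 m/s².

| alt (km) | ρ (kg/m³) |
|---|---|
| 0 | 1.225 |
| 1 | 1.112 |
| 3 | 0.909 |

At 1 km, from the table: ρ = 1.112 kg/m³.
In steady level flight, lift balances weight: W = mg = 1220 × 9.81 = 11968 N.
Dynamic pressure q = 0.5 × 1.112 × 41.7² = 966.8 Pa.
CL = W/(q·S) = 11968 / (966.8 × 15.2) = 0.8144.

CL = 0.814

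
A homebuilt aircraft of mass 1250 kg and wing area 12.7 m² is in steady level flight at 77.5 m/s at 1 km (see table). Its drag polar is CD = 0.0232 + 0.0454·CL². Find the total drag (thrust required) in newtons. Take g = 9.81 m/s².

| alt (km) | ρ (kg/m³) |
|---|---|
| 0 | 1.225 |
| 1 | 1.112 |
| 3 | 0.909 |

D = 1140 N

At 1 km, from the table: ρ = 1.112 kg/m³.
In steady level flight, lift balances weight: W = mg = 1250 × 9.81 = 12262 N.
Dynamic pressure q = 0.5 × 1.112 × 77.5² = 3339 Pa.
Required CL = L/(qS) = 12262/(3339·12.7) = 0.2891.
CD = 0.0232 + 0.0454 × 0.2891² = 0.027.
D = q·S·CD = 3339 × 12.7 × 0.027 = 1145 N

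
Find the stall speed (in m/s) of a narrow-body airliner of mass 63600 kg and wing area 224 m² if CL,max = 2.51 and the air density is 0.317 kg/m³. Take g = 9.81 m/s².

V_stall = 83.7 m/s

At stall, lift equals weight: L = W = m·g = 63600 × 9.81 = 6.239×10^5 N.
From L = ½ρV²S·CL,max = W: V_stall = √(2W/(ρSCL,max)) = √(2·6.239×10^5/(0.317·224·2.51))
V_stall = √7001 = 83.7 m/s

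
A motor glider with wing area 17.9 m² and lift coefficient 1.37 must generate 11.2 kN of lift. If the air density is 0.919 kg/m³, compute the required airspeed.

L = ½ρv²S·CL ⇒ v = √(2L/(ρ·S·CL))
v = √(2 × 11200 / (0.919 × 17.9 × 1.37)) = √993.9 = 31.5 m/s

v = 31.5 m/s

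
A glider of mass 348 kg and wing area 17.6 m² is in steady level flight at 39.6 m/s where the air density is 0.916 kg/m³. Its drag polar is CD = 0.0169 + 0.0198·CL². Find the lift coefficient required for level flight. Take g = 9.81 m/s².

Level flight ⇒ L = W = m·g = 348 × 9.81 = 3413.9 N.
q = ½ρv² = ½ × 0.916 × 39.6² = 718.2 Pa.
Required CL = L/(qS) = 3413.9/(718.2·17.6) = 0.2701.

CL = 0.27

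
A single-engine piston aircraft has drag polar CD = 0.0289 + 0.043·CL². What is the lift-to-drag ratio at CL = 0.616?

CD = 0.0289 + 0.043 × 0.616² = 0.04522
L/D = CL/CD = 0.616 / 0.04522 = 13.6

L/D = 13.6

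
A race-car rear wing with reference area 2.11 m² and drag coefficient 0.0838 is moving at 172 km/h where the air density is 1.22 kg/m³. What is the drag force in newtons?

D = 246 N

Convert speed: v = 172 km/h ÷ 3.6 = 47.78 m/s.
Dynamic pressure q = ½ρv² = ½ × 1.22 × 47.78² = 1392 Pa.
D = q·S·CD = 1392 × 2.11 × 0.0838 = 246 N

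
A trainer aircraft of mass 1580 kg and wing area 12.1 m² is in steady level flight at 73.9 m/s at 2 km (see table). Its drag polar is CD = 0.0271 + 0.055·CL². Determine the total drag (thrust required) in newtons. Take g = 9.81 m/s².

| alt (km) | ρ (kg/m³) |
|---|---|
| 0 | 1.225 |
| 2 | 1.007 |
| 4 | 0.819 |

D = 1300 N

At 2 km, from the table: ρ = 1.007 kg/m³.
In steady level flight, lift balances weight: W = mg = 1580 × 9.81 = 15500 N.
q = ½ρv² = ½ × 1.007 × 73.9² = 2750 Pa.
Required CL = L/(qS) = 15500/(2750·12.1) = 0.4659.
CD = 0.0271 + 0.055 × 0.4659² = 0.03904.
D = q·S·CD = 2750 × 12.1 × 0.03904 = 1299 N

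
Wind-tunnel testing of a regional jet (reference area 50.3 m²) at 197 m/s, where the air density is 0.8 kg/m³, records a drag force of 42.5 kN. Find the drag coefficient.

From D = ½ρv²S·CD, rearranging gives CD = 2D/(ρv²S).
CD = 2 × 42500 / (0.8 × 197² × 50.3) = 0.0544

CD = 0.0544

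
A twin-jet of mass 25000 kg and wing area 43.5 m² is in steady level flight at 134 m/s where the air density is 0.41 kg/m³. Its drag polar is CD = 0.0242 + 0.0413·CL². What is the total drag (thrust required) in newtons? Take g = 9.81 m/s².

D = 19400 N

In steady level flight, lift balances weight: W = mg = 25000 × 9.81 = 2.4525×10^5 N.
q = ½ρv² = ½ × 0.41 × 134² = 3681 Pa.
Required CL = L/(qS) = 2.4525×10^5/(3681·43.5) = 1.532.
CD = 0.0242 + 0.0413 × 1.532² = 0.1211.
D = q·S·CD = 3681 × 43.5 × 0.1211 = 19390 N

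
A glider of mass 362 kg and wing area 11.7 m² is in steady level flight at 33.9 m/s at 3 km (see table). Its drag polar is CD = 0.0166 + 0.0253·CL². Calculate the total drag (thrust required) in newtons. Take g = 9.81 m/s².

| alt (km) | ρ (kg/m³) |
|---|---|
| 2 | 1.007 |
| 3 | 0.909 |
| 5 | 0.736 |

At 3 km, from the table: ρ = 0.909 kg/m³.
In steady level flight, lift balances weight: W = mg = 362 × 9.81 = 3551.2 N.
Dynamic pressure q = 0.5 × 0.909 × 33.9² = 522.3 Pa.
CL = 2W/(ρv²S) = 2×3551.2/(0.909×33.9²×11.7) = 0.5811.
CD = 0.0166 + 0.0253 × 0.5811² = 0.02514.
D = q·S·CD = 522.3 × 11.7 × 0.02514 = 153.7 N

D = 154 N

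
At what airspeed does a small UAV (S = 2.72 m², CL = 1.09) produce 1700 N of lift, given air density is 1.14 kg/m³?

L = ½ρv²S·CL ⇒ v = √(2L/(ρ·S·CL))
v = √(2 × 1700 / (1.14 × 2.72 × 1.09)) = √1006 = 31.7 m/s

v = 31.7 m/s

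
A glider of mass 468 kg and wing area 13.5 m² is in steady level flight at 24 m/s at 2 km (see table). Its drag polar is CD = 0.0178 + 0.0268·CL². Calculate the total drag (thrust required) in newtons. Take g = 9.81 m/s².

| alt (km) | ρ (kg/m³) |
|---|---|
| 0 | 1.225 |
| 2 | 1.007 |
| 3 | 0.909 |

At 2 km, from the table: ρ = 1.007 kg/m³.
In steady level flight, lift balances weight: W = mg = 468 × 9.81 = 4591.1 N.
Dynamic pressure q = 0.5 × 1.007 × 24² = 290 Pa.
Required CL = L/(qS) = 4591.1/(290·13.5) = 1.173.
CD = 0.0178 + 0.0268 × 1.173² = 0.05465.
D = q·S·CD = 290 × 13.5 × 0.05465 = 214 N

D = 214 N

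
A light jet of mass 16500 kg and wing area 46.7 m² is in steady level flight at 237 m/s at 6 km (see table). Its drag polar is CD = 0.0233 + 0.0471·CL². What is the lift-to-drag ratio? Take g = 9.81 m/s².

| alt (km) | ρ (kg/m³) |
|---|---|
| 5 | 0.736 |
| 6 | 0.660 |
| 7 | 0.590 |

At 6 km, from the table: ρ = 0.660 kg/m³.
Level flight ⇒ L = W = m·g = 16500 × 9.81 = 1.6186×10^5 N.
q = ½ρv² = ½ × 0.66 × 237² = 18540 Pa.
Required CL = L/(qS) = 1.6186×10^5/(18540·46.7) = 0.187.
CD = 0.0233 + 0.0471 × 0.187² = 0.02495.
L/D = CL/CD = 0.187 / 0.02495 = 7.5

L/D = 7.5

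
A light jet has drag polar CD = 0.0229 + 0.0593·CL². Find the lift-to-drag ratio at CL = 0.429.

L/D = 12.7

CD = 0.0229 + 0.0593 × 0.429² = 0.03381
L/D = CL/CD = 0.429 / 0.03381 = 12.7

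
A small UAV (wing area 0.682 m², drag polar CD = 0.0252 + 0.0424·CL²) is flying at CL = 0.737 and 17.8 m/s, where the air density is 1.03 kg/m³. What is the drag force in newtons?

CD = 0.0252 + 0.0424 × 0.737² = 0.04823
D = ½ρv²S·CD = ½ × 1.03 × 17.8² × 0.682 × 0.04823 = 5.37 N

D = 5.37 N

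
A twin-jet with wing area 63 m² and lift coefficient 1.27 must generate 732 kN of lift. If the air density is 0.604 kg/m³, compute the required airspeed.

L = ½ρv²S·CL ⇒ v = √(2L/(ρ·S·CL))
v = √(2 × 7.32×10^5 / (0.604 × 63 × 1.27)) = √30290 = 174 m/s

v = 174 m/s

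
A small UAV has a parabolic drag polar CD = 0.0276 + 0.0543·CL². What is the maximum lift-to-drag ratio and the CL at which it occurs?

For CD = CD0 + K·CL², (L/D)max occurs at CL* = √(CD0/K) and equals 1/(2√(K·CD0)).
(L/D)max = 1/(2√(0.0543 × 0.0276)) = 1/(2 × 0.03871) = 12.9
CL* = √(0.0276/0.0543) = 0.713

(L/D)max = 12.9, at CL = 0.713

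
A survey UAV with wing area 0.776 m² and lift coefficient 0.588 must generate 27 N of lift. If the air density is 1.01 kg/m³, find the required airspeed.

v = 10.8 m/s

L = ½ρv²S·CL ⇒ v = √(2L/(ρ·S·CL))
v = √(2 × 27 / (1.01 × 0.776 × 0.588)) = √117.2 = 10.8 m/s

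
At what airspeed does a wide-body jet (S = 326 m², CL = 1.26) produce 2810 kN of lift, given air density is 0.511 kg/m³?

v = 164 m/s

L = ½ρv²S·CL ⇒ v = √(2L/(ρ·S·CL))
v = √(2 × 2.81×10^6 / (0.511 × 326 × 1.26)) = √26770 = 164 m/s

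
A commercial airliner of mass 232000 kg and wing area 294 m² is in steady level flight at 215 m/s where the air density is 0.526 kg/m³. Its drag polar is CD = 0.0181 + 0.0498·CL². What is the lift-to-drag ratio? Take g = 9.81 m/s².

Level flight ⇒ L = W = m·g = 232000 × 9.81 = 2.2759×10^6 N.
Dynamic pressure q = 0.5 × 0.526 × 215² = 12160 Pa.
Required CL = L/(qS) = 2.2759×10^6/(12160·294) = 0.6368.
CD = 0.0181 + 0.0498 × 0.6368² = 0.03829.
L/D = CL/CD = 0.6368 / 0.03829 = 16.6

L/D = 16.6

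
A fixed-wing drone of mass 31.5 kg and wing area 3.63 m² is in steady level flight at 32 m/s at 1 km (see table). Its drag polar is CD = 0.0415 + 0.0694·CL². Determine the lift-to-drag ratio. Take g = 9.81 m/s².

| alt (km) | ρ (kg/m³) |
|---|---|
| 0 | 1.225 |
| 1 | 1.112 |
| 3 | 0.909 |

At 1 km, from the table: ρ = 1.112 kg/m³.
Weight W = mg = 31.5 × 9.81 = 309.02 N; in level flight L = W.
q = ½ρv² = ½ × 1.112 × 32² = 569.3 Pa.
Required CL = L/(qS) = 309.02/(569.3·3.63) = 0.1495.
CD = 0.0415 + 0.0694 × 0.1495² = 0.04305.
L/D = CL/CD = 0.1495 / 0.04305 = 3.47

L/D = 3.47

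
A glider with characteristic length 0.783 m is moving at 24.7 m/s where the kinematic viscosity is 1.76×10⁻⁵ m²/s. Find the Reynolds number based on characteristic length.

Re = 1.1×10^6

Re = v·c/ν = 24.7 × 0.783 / (1.76×10⁻⁵) = 1.1×10^6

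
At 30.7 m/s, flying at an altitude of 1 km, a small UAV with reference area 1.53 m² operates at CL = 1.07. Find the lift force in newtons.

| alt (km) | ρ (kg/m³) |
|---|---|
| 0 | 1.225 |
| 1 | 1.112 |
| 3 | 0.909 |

At 1 km, from the table: ρ = 1.112 kg/m³.
L = ½ρv²S·CL = ½ × 1.112 × 30.7² × 1.53 × 1.07 = 858 N

L = 858 N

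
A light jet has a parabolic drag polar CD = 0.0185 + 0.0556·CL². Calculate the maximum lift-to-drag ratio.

For CD = CD0 + K·CL², (L/D)max occurs at CL* = √(CD0/K) and equals 1/(2√(K·CD0)).
(L/D)max = 1/(2√(0.0556 × 0.0185)) = 1/(2 × 0.03207) = 15.6

(L/D)max = 15.6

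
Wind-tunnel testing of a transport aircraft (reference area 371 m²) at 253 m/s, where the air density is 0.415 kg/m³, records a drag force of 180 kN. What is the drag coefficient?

From D = ½ρv²S·CD, rearranging gives CD = 2D/(ρv²S).
CD = 2 × 1.8×10^5 / (0.415 × 253² × 371) = 0.0365

CD = 0.0365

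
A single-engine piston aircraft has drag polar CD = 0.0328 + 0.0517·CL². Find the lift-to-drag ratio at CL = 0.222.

CD = 0.0328 + 0.0517 × 0.222² = 0.03535
L/D = CL/CD = 0.222 / 0.03535 = 6.28

L/D = 6.28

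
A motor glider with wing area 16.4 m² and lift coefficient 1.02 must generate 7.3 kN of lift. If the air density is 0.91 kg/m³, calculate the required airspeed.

L = ½ρv²S·CL ⇒ v = √(2L/(ρ·S·CL))
v = √(2 × 7300 / (0.91 × 16.4 × 1.02)) = √959.1 = 31 m/s

v = 31 m/s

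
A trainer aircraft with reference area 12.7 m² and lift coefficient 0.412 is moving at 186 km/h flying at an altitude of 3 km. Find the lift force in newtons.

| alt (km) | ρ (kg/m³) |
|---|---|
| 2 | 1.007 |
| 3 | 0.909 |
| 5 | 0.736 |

At 3 km, from the table: ρ = 0.909 kg/m³.
Convert speed: v = 186 km/h ÷ 3.6 = 51.67 m/s.
Dynamic pressure q = ½ρv² = ½ × 0.909 × 51.67² = 1213 Pa.
L = q·S·CL = 1213 × 12.7 × 0.412 = 6350 N ≈ 6.35 kN

L = 6350 N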